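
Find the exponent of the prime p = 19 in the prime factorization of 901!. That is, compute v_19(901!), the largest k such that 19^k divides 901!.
v_19(901!) = 49

Legendre's formula: v_p(n!) = Σ_{k ≥ 1} ⌊n / p^k⌋. For p = 19, n = 901, the terms are:
  ⌊901/19^1⌋ = ⌊901/19⌋ = 47
  ⌊901/19^2⌋ = ⌊901/361⌋ = 2
(the next term ⌊901/19^3⌋ = 0, terminating the sum). Summing: v_19(901!) = 47 + 2 = 49.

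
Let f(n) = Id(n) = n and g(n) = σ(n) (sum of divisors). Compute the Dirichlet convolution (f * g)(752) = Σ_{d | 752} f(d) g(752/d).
(Id * σ)(752) = 12255

Divisors of 752: [1, 2, 4, 8, 16, 47, 94, 188, 376, 752]. For each d | 752:
  d = 1: Id(1) · σ(752/1) = 1 · 1488 = 1488
  d = 2: Id(2) · σ(752/2) = 2 · 720 = 1440
  d = 4: Id(4) · σ(752/4) = 4 · 336 = 1344
  d = 8: Id(8) · σ(752/8) = 8 · 144 = 1152
  d = 16: Id(16) · σ(752/16) = 16 · 48 = 768
  d = 47: Id(47) · σ(752/47) = 47 · 31 = 1457
  d = 94: Id(94) · σ(752/94) = 94 · 15 = 1410
  d = 188: Id(188) · σ(752/188) = 188 · 7 = 1316
  d = 376: Id(376) · σ(752/376) = 376 · 3 = 1128
  d = 752: Id(752) · σ(752/752) = 752 · 1 = 752
Summing: (Id * σ)(752) = 1488 + 1440 + 1344 + 1152 + 768 + 1457 + 1410 + 1316 + 1128 + 752 = 12255.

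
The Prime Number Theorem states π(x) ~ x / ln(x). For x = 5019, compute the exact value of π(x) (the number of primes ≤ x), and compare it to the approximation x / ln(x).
π(5019) = 672;  x/ln(x) ≈ 589.02;  relative error ≈ 12.35%.

Directly count primes up to 5019: π(5019) = 672. The PNT approximation gives 5019/ln(5019) ≈ 5019/8.52099 ≈ 589.02. Relative error (π(x) − x/ln(x)) / π(x) ≈ 12.35%; the approximation is known to undercount slightly (Li(x) is a better estimate).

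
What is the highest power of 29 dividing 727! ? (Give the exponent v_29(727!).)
v_29(727!) = 25

Legendre's formula: v_p(n!) = Σ_{k ≥ 1} ⌊n / p^k⌋. For p = 29, n = 727, the terms are:
  ⌊727/29^1⌋ = ⌊727/29⌋ = 25
(the next term ⌊727/29^2⌋ = 0, terminating the sum). Summing: v_29(727!) = 25 = 25.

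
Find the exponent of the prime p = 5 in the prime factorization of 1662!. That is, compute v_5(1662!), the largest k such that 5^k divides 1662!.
v_5(1662!) = 413

Legendre's formula: v_p(n!) = Σ_{k ≥ 1} ⌊n / p^k⌋. For p = 5, n = 1662, the terms are:
  ⌊1662/5^1⌋ = ⌊1662/5⌋ = 332
  ⌊1662/5^2⌋ = ⌊1662/25⌋ = 66
  ⌊1662/5^3⌋ = ⌊1662/125⌋ = 13
  ⌊1662/5^4⌋ = ⌊1662/625⌋ = 2
(the next term ⌊1662/5^5⌋ = 0, terminating the sum). Summing: v_5(1662!) = 332 + 66 + 13 + 2 = 413.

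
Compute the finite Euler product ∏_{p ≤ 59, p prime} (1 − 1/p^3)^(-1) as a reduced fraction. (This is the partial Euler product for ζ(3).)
∏ = 115000146464778681614198126342037237932886401/95672294696528702067767313816624165235458048

The primes p ≤ 59 are [2, 3, 5, 7, 11, 13, 17, 19, 23, 29, 31, 37, 41, 43, 47, 53, 59]. For each prime, (1 − 1/p^3)^(-1) = p^3 / (p^3 − 1). The product is (1 − 1/2^3)^(-1), (1 − 1/3^3)^(-1), (1 − 1/5^3)^(-1), (1 − 1/7^3)^(-1), (1 − 1/11^3)^(-1), (1 − 1/13^3)^(-1), (1 − 1/17^3)^(-1), (1 − 1/19^3)^(-1), (1 − 1/23^3)^(-1), (1 − 1/29^3)^(-1), (1 − 1/31^3)^(-1), (1 − 1/37^3)^(-1), (1 − 1/41^3)^(-1), (1 − 1/43^3)^(-1), (1 − 1/47^3)^(-1), (1 − 1/53^3)^(-1), (1 − 1/59^3)^(-1) = ∏ p^3 / (p^3 − 1) = 115000146464778681614198126342037237932886401/95672294696528702067767313816624165235458048.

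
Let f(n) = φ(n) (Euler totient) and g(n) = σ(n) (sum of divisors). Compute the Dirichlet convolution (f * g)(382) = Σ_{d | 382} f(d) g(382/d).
(φ * σ)(382) = 1528

Divisors of 382: [1, 2, 191, 382]. For each d | 382:
  d = 1: φ(1) · σ(382/1) = 1 · 576 = 576
  d = 2: φ(2) · σ(382/2) = 1 · 192 = 192
  d = 191: φ(191) · σ(382/191) = 190 · 3 = 570
  d = 382: φ(382) · σ(382/382) = 190 · 1 = 190
Summing: (φ * σ)(382) = 576 + 192 + 570 + 190 = 1528.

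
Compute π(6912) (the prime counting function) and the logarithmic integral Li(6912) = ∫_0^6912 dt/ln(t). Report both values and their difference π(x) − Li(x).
π(6912) = 889;  Li(6912) ≈ 904.38;  π(x) − Li(x) ≈ -15.38.

Direct count of primes ≤ 6912 gives π(6912) = 889. Numerical evaluation of the logarithmic integral gives Li(6912) ≈ 904.38. The difference π(x) − Li(x) ≈ -15.38 is typically negative for small/moderate x (Li(x) overestimates), though Littlewood's theorem shows this sign changes infinitely often.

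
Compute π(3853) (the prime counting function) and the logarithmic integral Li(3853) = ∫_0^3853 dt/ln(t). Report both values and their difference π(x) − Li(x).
π(3853) = 535;  Li(3853) ≈ 547.60;  π(x) − Li(x) ≈ -12.60.

Direct count of primes ≤ 3853 gives π(3853) = 535. Numerical evaluation of the logarithmic integral gives Li(3853) ≈ 547.60. The difference π(x) − Li(x) ≈ -12.60 is typically negative for small/moderate x (Li(x) overestimates), though Littlewood's theorem shows this sign changes infinitely often.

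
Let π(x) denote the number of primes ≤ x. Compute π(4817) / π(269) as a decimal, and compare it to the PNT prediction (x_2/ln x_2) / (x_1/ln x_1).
π(4817)/π(269) = 649/57 ≈ 11.3860;  PNT prediction ≈ 11.8144.

π(269) = 57 and π(4817) = 649, so π(4817)/π(269) ≈ 11.3860. The PNT-predicted ratio is (4817/ln(4817)) / (269/ln(269)) ≈ 11.8144. The two agree to within a few percent, as expected.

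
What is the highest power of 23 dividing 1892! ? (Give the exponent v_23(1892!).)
v_23(1892!) = 85

Legendre's formula: v_p(n!) = Σ_{k ≥ 1} ⌊n / p^k⌋. For p = 23, n = 1892, the terms are:
  ⌊1892/23^1⌋ = ⌊1892/23⌋ = 82
  ⌊1892/23^2⌋ = ⌊1892/529⌋ = 3
(the next term ⌊1892/23^3⌋ = 0, terminating the sum). Summing: v_23(1892!) = 82 + 3 = 85.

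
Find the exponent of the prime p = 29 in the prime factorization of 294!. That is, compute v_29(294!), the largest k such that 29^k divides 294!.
v_29(294!) = 10

Legendre's formula: v_p(n!) = Σ_{k ≥ 1} ⌊n / p^k⌋. For p = 29, n = 294, the terms are:
  ⌊294/29^1⌋ = ⌊294/29⌋ = 10
(the next term ⌊294/29^2⌋ = 0, terminating the sum). Summing: v_29(294!) = 10 = 10.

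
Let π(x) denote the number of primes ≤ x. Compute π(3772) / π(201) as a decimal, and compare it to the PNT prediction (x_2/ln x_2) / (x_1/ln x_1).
π(3772)/π(201) = 525/46 ≈ 11.4130;  PNT prediction ≈ 12.0848.

π(201) = 46 and π(3772) = 525, so π(3772)/π(201) ≈ 11.4130. The PNT-predicted ratio is (3772/ln(3772)) / (201/ln(201)) ≈ 12.0848. The two agree to within a few percent, as expected.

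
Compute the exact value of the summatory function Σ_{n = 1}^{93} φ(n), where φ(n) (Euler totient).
Σ_{n ≤ 93} φ(n) = 2656

Compute φ(n) for each 1 ≤ n ≤ 93: φ(1) = 1, φ(2) = 1, φ(3) = 2, φ(4) = 2, φ(5) = 4, φ(6) = 2, φ(7) = 6, φ(8) = 4, φ(9) = 6, φ(10) = 4, φ(11) = 10, φ(12) = 4, φ(13) = 12, φ(14) = 6, φ(15) = 8, φ(16) = 8, φ(17) = 16, φ(18) = 6, φ(19) = 18, φ(20) = 8, φ(21) = 12, φ(22) = 10, φ(23) = 22, φ(24) = 8, φ(25) = 20, φ(26) = 12, φ(27) = 18, φ(28) = 12, φ(29) = 28, φ(30) = 8, φ(31) = 30, φ(32) = 16, φ(33) = 20, φ(34) = 16, φ(35) = 24, φ(36) = 12, φ(37) = 36, φ(38) = 18, φ(39) = 24, φ(40) = 16, φ(41) = 40, φ(42) = 12, φ(43) = 42, φ(44) = 20, φ(45) = 24, φ(46) = 22, φ(47) = 46, φ(48) = 16, φ(49) = 42, φ(50) = 20, φ(51) = 32, φ(52) = 24, φ(53) = 52, φ(54) = 18, φ(55) = 40, φ(56) = 24, φ(57) = 36, φ(58) = 28, φ(59) = 58, φ(60) = 16, φ(61) = 60, φ(62) = 30, φ(63) = 36, φ(64) = 32, φ(65) = 48, φ(66) = 20, φ(67) = 66, φ(68) = 32, φ(69) = 44, φ(70) = 24, φ(71) = 70, φ(72) = 24, φ(73) = 72, φ(74) = 36, φ(75) = 40, φ(76) = 36, φ(77) = 60, φ(78) = 24, φ(79) = 78, φ(80) = 32, φ(81) = 54, φ(82) = 40, φ(83) = 82, φ(84) = 24, φ(85) = 64, φ(86) = 42, φ(87) = 56, φ(88) = 40, φ(89) = 88, φ(90) = 24, φ(91) = 72, φ(92) = 44, φ(93) = 60. Summing all 93 values: 2656. (Average order: Σ_{n ≤ x} φ(n) ~ (3/π²) x². For x = 93, (3/π²)·93² ≈ 2628.98.)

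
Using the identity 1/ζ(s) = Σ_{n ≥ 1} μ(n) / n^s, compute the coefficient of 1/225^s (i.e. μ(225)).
μ(225) = 0

Factor n = 225 = 3^2 · 5^2. μ(n) = 0 if any exponent ≥ 2 (not squarefree); otherwise μ(n) = (−1)^{ω(n)} where ω(n) is the number of distinct prime factors. Applying: μ(225) = 0.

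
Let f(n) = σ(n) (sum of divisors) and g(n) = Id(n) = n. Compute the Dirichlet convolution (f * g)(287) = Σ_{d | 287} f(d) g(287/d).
(σ * Id)(287) = 1245

Divisors of 287: [1, 7, 41, 287]. For each d | 287:
  d = 1: σ(1) · Id(287/1) = 1 · 287 = 287
  d = 7: σ(7) · Id(287/7) = 8 · 41 = 328
  d = 41: σ(41) · Id(287/41) = 42 · 7 = 294
  d = 287: σ(287) · Id(287/287) = 336 · 1 = 336
Summing: (σ * Id)(287) = 287 + 328 + 294 + 336 = 1245.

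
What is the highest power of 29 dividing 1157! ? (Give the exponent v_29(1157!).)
v_29(1157!) = 40

Legendre's formula: v_p(n!) = Σ_{k ≥ 1} ⌊n / p^k⌋. For p = 29, n = 1157, the terms are:
  ⌊1157/29^1⌋ = ⌊1157/29⌋ = 39
  ⌊1157/29^2⌋ = ⌊1157/841⌋ = 1
(the next term ⌊1157/29^3⌋ = 0, terminating the sum). Summing: v_29(1157!) = 39 + 1 = 40.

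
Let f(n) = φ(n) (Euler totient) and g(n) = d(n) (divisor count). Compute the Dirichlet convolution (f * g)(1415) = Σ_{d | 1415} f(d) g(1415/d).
(φ * d)(1415) = 1704

Divisors of 1415: [1, 5, 283, 1415]. For each d | 1415:
  d = 1: φ(1) · d(1415/1) = 1 · 4 = 4
  d = 5: φ(5) · d(1415/5) = 4 · 2 = 8
  d = 283: φ(283) · d(1415/283) = 282 · 2 = 564
  d = 1415: φ(1415) · d(1415/1415) = 1128 · 1 = 1128
Summing: (φ * d)(1415) = 4 + 8 + 564 + 1128 = 1704.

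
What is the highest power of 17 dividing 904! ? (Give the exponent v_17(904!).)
v_17(904!) = 56

Legendre's formula: v_p(n!) = Σ_{k ≥ 1} ⌊n / p^k⌋. For p = 17, n = 904, the terms are:
  ⌊904/17^1⌋ = ⌊904/17⌋ = 53
  ⌊904/17^2⌋ = ⌊904/289⌋ = 3
(the next term ⌊904/17^3⌋ = 0, terminating the sum). Summing: v_17(904!) = 53 + 3 = 56.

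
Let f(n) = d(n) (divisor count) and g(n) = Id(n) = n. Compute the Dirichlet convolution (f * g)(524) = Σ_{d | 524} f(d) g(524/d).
(d * Id)(524) = 1463

Divisors of 524: [1, 2, 4, 131, 262, 524]. For each d | 524:
  d = 1: d(1) · Id(524/1) = 1 · 524 = 524
  d = 2: d(2) · Id(524/2) = 2 · 262 = 524
  d = 4: d(4) · Id(524/4) = 3 · 131 = 393
  d = 131: d(131) · Id(524/131) = 2 · 4 = 8
  d = 262: d(262) · Id(524/262) = 4 · 2 = 8
  d = 524: d(524) · Id(524/524) = 6 · 1 = 6
Summing: (d * Id)(524) = 524 + 524 + 393 + 8 + 8 + 6 = 1463.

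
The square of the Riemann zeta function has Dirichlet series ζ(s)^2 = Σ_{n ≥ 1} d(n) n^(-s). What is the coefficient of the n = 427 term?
d(427) = 4

ζ(s)^2 = (Σ 1/m^s)(Σ 1/k^s). The coefficient of 1/n^s in the product is the number of ordered pairs (m, k) with mk = n, which equals d(n). For n = 427, divisors are [1, 7, 61, 427], so d(427) = 4.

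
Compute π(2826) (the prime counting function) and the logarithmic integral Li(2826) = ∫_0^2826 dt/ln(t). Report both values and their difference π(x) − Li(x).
π(2826) = 410;  Li(2826) ≈ 420.95;  π(x) − Li(x) ≈ -10.95.

Direct count of primes ≤ 2826 gives π(2826) = 410. Numerical evaluation of the logarithmic integral gives Li(2826) ≈ 420.95. The difference π(x) − Li(x) ≈ -10.95 is typically negative for small/moderate x (Li(x) overestimates), though Littlewood's theorem shows this sign changes infinitely often.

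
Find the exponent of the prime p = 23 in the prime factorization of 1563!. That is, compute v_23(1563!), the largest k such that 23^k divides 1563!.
v_23(1563!) = 69

Legendre's formula: v_p(n!) = Σ_{k ≥ 1} ⌊n / p^k⌋. For p = 23, n = 1563, the terms are:
  ⌊1563/23^1⌋ = ⌊1563/23⌋ = 67
  ⌊1563/23^2⌋ = ⌊1563/529⌋ = 2
(the next term ⌊1563/23^3⌋ = 0, terminating the sum). Summing: v_23(1563!) = 67 + 2 = 69.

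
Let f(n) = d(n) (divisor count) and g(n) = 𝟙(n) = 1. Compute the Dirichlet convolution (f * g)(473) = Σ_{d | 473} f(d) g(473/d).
(d * 𝟙)(473) = 9

Divisors of 473: [1, 11, 43, 473]. For each d | 473:
  d = 1: d(1) · 𝟙(473/1) = 1 · 1 = 1
  d = 11: d(11) · 𝟙(473/11) = 2 · 1 = 2
  d = 43: d(43) · 𝟙(473/43) = 2 · 1 = 2
  d = 473: d(473) · 𝟙(473/473) = 4 · 1 = 4
Summing: (d * 𝟙)(473) = 1 + 2 + 2 + 4 = 9.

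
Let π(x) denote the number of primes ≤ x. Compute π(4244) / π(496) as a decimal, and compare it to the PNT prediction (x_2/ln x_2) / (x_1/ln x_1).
π(4244)/π(496) = 582/94 ≈ 6.1915;  PNT prediction ≈ 6.3575.

π(496) = 94 and π(4244) = 582, so π(4244)/π(496) ≈ 6.1915. The PNT-predicted ratio is (4244/ln(4244)) / (496/ln(496)) ≈ 6.3575. The two agree to within a few percent, as expected.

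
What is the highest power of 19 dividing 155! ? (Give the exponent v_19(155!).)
v_19(155!) = 8

Legendre's formula: v_p(n!) = Σ_{k ≥ 1} ⌊n / p^k⌋. For p = 19, n = 155, the terms are:
  ⌊155/19^1⌋ = ⌊155/19⌋ = 8
(the next term ⌊155/19^2⌋ = 0, terminating the sum). Summing: v_19(155!) = 8 = 8.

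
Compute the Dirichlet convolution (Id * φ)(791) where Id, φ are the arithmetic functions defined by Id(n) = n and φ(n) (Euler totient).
(Id * φ)(791) = 2925

Divisors of 791: [1, 7, 113, 791]. For each d | 791:
  d = 1: Id(1) · φ(791/1) = 1 · 672 = 672
  d = 7: Id(7) · φ(791/7) = 7 · 112 = 784
  d = 113: Id(113) · φ(791/113) = 113 · 6 = 678
  d = 791: Id(791) · φ(791/791) = 791 · 1 = 791
Summing: (Id * φ)(791) = 672 + 784 + 678 + 791 = 2925.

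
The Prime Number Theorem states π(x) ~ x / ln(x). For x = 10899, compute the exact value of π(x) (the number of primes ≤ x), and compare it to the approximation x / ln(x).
π(10899) = 1325;  x/ln(x) ≈ 1172.39;  relative error ≈ 11.52%.

Directly count primes up to 10899: π(10899) = 1325. The PNT approximation gives 10899/ln(10899) ≈ 10899/9.29643 ≈ 1172.39. Relative error (π(x) − x/ln(x)) / π(x) ≈ 11.52%; the approximation is known to undercount slightly (Li(x) is a better estimate).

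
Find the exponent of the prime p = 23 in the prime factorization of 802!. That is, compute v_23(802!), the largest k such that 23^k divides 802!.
v_23(802!) = 35

Legendre's formula: v_p(n!) = Σ_{k ≥ 1} ⌊n / p^k⌋. For p = 23, n = 802, the terms are:
  ⌊802/23^1⌋ = ⌊802/23⌋ = 34
  ⌊802/23^2⌋ = ⌊802/529⌋ = 1
(the next term ⌊802/23^3⌋ = 0, terminating the sum). Summing: v_23(802!) = 34 + 1 = 35.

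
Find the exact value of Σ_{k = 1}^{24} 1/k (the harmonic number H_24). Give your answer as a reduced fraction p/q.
H_24 = 1347822955/356948592

Direct summation: H_24 = 1 + 1/2 + ... + 1/24. The least common denominator is lcm(1, ..., 24) = 5354228880; over this denominator the numerator is 5354228880 + 2677114440 + 1784742960 + 1338557220 + 1070845776 + 892371480 + 764889840 + 669278610 + 594914320 + 535422888 + 486748080 + 446185740 + 411863760 + 382444920 + 356948592 + 334639305 + 314954640 + 297457160 + 281801520 + 267711444 + 254963280 + 243374040 + 232792560 + 223092870 = 20217344325, so H_24 = 20217344325/5354228880; reducing by gcd(20217344325, 5354228880) = 15 gives 1347822955/356948592 ≈ 3.77596. (The PNT-adjacent estimate ln(24) + γ ≈ 3.75527 matches within O(1/n).)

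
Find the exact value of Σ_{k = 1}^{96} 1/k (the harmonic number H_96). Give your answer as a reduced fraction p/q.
H_96 = 3699322246041458103739317199996707235031/718766754945489455304472257065075294400

Direct summation: H_96 = 1 + 1/2 + ... + 1/96. The least common denominator is lcm(1, ..., 96) = 718766754945489455304472257065075294400; over this denominator the numerator is 718766754945489455304472257065075294400 + 359383377472744727652236128532537647200 + 239588918315163151768157419021691764800 + 179691688736372363826118064266268823600 + 143753350989097891060894451413015058880 + 119794459157581575884078709510845882400 + 102680964992212779329210322437867899200 + 89845844368186181913059032133134411800 + 79862972771721050589385806340563921600 + 71876675494548945530447225706507529440 + 65342432267771768664042932460461390400 + 59897229578790787942039354755422941200 + 55289750380422265792651712081928868800 + 51340482496106389664605161218933949600 + 47917783663032630353631483804338352960 + 44922922184093090956529516066567205900 + 42280397349734673841439544533239723200 + 39931486385860525294692903170281960800 + 37829829207657339752866960898161857600 + 35938337747274472765223612853253764720 + 34226988330737593109736774145955966400 + 32671216133885884332021466230230695200 + 31250728475890845882803141611525012800 + 29948614789395393971019677377711470600 + 28750670197819578212178890282603011776 + 27644875190211132896325856040964434400 + 26620990923907016863128602113521307200 + 25670241248053194832302580609466974800 + 24785060515361705355326629553968113600 + 23958891831516315176815741902169176480 + 23186024353080305009821685711776622400 + 22461461092046545478264758033283602950 + 21780810755923922888014310820153796800 + 21140198674867336920719772266619861600 + 20536192998442555865842064487573579840 + 19965743192930262647346451585140980400 + 19426128512040255548769520461218251200 + 18914914603828669876433480449080928800 + 18429916793474088597550570693976289600 + 17969168873637236382611806426626882360 + 17530896462085108665962737977196958400 + 17113494165368796554868387072977983200 + 16715505928964871053592378071280820800 + 16335608066942942166010733115115347600 + 15972594554344210117877161268112784320 + 15625364237945422941401570805762506400 + 15292909679691265006478133129044155200 + 14974307394697696985509838688855735300 + 14668709284601825618458617491123985600 + 14375335098909789106089445141301505888 + 14093465783244891280479848177746574400 + 13822437595105566448162928020482217200 + 13561636885763951986876835038963684800 + 13310495461953508431564301056760653600 + 13068486453554353732808586492092278080 + 12835120624026597416151290304733487400 + 12609943069219113250955653632720619200 + 12392530257680852677663314776984056800 + 12182487371957448394991055204492801600 + 11979445915758157588407870951084588240 + 11783061556483433693515938640411070400 + 11593012176540152504910842855888311200 + 11408996110245864369912258048651988800 + 11230730546023272739132379016641801475 + 11057950076084453158530342416385773760 + 10890405377961961444007155410076898400 + 10727862014111782914992123239777243200 + 10570099337433668460359886133309930800 + 10416909491963615294267713870508337600 + 10268096499221277932921032243786789920 + 10123475421767457116964397986832046400 + 9982871596465131323673225792570490200 + 9846119930760129524718798041987332800 + 9713064256020127774384760230609125600 + 9583556732606526070726296760867670592 + 9457457301914334938216740224540464400 + 9334633181110252666291847494351627200 + 9214958396737044298775285346988144800 + 9098313353740372851955345026140193600 + 8984584436818618191305903213313441180 + 8873663641302338954376200704507102400 + 8765448231042554332981368988598479200 + 8659840421029993437403280205603316800 + 8556747082684398277434193536488991600 + 8456079469946934768287908906647944640 + 8357752964482435526796189035640410400 + 8261686838453901785108876517989371200 + 8167804033471471083005366557557673800 + 8076030954443701744994070304101969600 + 7986297277172105058938580634056392160 + 7898535768631752256093101725989838400 + 7812682118972711470700785402881253200 + 7728674784360101669940561903925540800 + 7646454839845632503239066564522077600 + 7565965841531467950573392179632371520 + 7487153697348848492754919344427867650 = 3699322246041458103739317199996707235031, so H_96 = 3699322246041458103739317199996707235031/718766754945489455304472257065075294400 (already in lowest terms) ≈ 5.14676. (The PNT-adjacent estimate ln(96) + γ ≈ 5.14156 matches within O(1/n).)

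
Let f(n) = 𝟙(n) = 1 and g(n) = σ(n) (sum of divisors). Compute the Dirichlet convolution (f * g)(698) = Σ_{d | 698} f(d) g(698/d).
(𝟙 * σ)(698) = 1404

Divisors of 698: [1, 2, 349, 698]. For each d | 698:
  d = 1: 𝟙(1) · σ(698/1) = 1 · 1050 = 1050
  d = 2: 𝟙(2) · σ(698/2) = 1 · 350 = 350
  d = 349: 𝟙(349) · σ(698/349) = 1 · 3 = 3
  d = 698: 𝟙(698) · σ(698/698) = 1 · 1 = 1
Summing: (𝟙 * σ)(698) = 1050 + 350 + 3 + 1 = 1404.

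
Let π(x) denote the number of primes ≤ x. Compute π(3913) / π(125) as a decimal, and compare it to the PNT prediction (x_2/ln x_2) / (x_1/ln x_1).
π(3913)/π(125) = 541/30 ≈ 18.0333;  PNT prediction ≈ 18.2718.

π(125) = 30 and π(3913) = 541, so π(3913)/π(125) ≈ 18.0333. The PNT-predicted ratio is (3913/ln(3913)) / (125/ln(125)) ≈ 18.2718. The two agree to within a few percent, as expected.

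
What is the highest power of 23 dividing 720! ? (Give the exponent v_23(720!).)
v_23(720!) = 32

Legendre's formula: v_p(n!) = Σ_{k ≥ 1} ⌊n / p^k⌋. For p = 23, n = 720, the terms are:
  ⌊720/23^1⌋ = ⌊720/23⌋ = 31
  ⌊720/23^2⌋ = ⌊720/529⌋ = 1
(the next term ⌊720/23^3⌋ = 0, terminating the sum). Summing: v_23(720!) = 31 + 1 = 32.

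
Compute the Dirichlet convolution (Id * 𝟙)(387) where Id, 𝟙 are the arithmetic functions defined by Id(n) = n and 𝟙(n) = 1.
(Id * 𝟙)(387) = 572

Divisors of 387: [1, 3, 9, 43, 129, 387]. For each d | 387:
  d = 1: Id(1) · 𝟙(387/1) = 1 · 1 = 1
  d = 3: Id(3) · 𝟙(387/3) = 3 · 1 = 3
  d = 9: Id(9) · 𝟙(387/9) = 9 · 1 = 9
  d = 43: Id(43) · 𝟙(387/43) = 43 · 1 = 43
  d = 129: Id(129) · 𝟙(387/129) = 129 · 1 = 129
  d = 387: Id(387) · 𝟙(387/387) = 387 · 1 = 387
Summing: (Id * 𝟙)(387) = 1 + 3 + 9 + 43 + 129 + 387 = 572.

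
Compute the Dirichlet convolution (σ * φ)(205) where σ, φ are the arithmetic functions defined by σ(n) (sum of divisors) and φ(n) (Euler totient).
(σ * φ)(205) = 820

Divisors of 205: [1, 5, 41, 205]. For each d | 205:
  d = 1: σ(1) · φ(205/1) = 1 · 160 = 160
  d = 5: σ(5) · φ(205/5) = 6 · 40 = 240
  d = 41: σ(41) · φ(205/41) = 42 · 4 = 168
  d = 205: σ(205) · φ(205/205) = 252 · 1 = 252
Summing: (σ * φ)(205) = 160 + 240 + 168 + 252 = 820.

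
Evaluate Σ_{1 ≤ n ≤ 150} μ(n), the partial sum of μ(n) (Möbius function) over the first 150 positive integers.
Σ_{n ≤ 150} μ(n) = 0

Compute μ(n) for each 1 ≤ n ≤ 150: μ(1) = 1, μ(2) = -1, μ(3) = -1, μ(4) = 0, μ(5) = -1, μ(6) = 1, μ(7) = -1, μ(8) = 0, μ(9) = 0, μ(10) = 1, μ(11) = -1, μ(12) = 0, μ(13) = -1, μ(14) = 1, μ(15) = 1, μ(16) = 0, μ(17) = -1, μ(18) = 0, μ(19) = -1, μ(20) = 0, μ(21) = 1, μ(22) = 1, μ(23) = -1, μ(24) = 0, μ(25) = 0, μ(26) = 1, μ(27) = 0, μ(28) = 0, μ(29) = -1, μ(30) = -1, μ(31) = -1, μ(32) = 0, μ(33) = 1, μ(34) = 1, μ(35) = 1, μ(36) = 0, μ(37) = -1, μ(38) = 1, μ(39) = 1, μ(40) = 0, μ(41) = -1, μ(42) = -1, μ(43) = -1, μ(44) = 0, μ(45) = 0, μ(46) = 1, μ(47) = -1, μ(48) = 0, μ(49) = 0, μ(50) = 0, μ(51) = 1, μ(52) = 0, μ(53) = -1, μ(54) = 0, μ(55) = 1, μ(56) = 0, μ(57) = 1, μ(58) = 1, μ(59) = -1, μ(60) = 0, μ(61) = -1, μ(62) = 1, μ(63) = 0, μ(64) = 0, μ(65) = 1, μ(66) = -1, μ(67) = -1, μ(68) = 0, μ(69) = 1, μ(70) = -1, μ(71) = -1, μ(72) = 0, μ(73) = -1, μ(74) = 1, μ(75) = 0, μ(76) = 0, μ(77) = 1, μ(78) = -1, μ(79) = -1, μ(80) = 0, μ(81) = 0, μ(82) = 1, μ(83) = -1, μ(84) = 0, μ(85) = 1, μ(86) = 1, μ(87) = 1, μ(88) = 0, μ(89) = -1, μ(90) = 0, μ(91) = 1, μ(92) = 0, μ(93) = 1, μ(94) = 1, μ(95) = 1, μ(96) = 0, μ(97) = -1, μ(98) = 0, μ(99) = 0, μ(100) = 0, μ(101) = -1, μ(102) = -1, μ(103) = -1, μ(104) = 0, μ(105) = -1, μ(106) = 1, μ(107) = -1, μ(108) = 0, μ(109) = -1, μ(110) = -1, μ(111) = 1, μ(112) = 0, μ(113) = -1, μ(114) = -1, μ(115) = 1, μ(116) = 0, μ(117) = 0, μ(118) = 1, μ(119) = 1, μ(120) = 0, μ(121) = 0, μ(122) = 1, μ(123) = 1, μ(124) = 0, μ(125) = 0, μ(126) = 0, μ(127) = -1, μ(128) = 0, μ(129) = 1, μ(130) = -1, μ(131) = -1, μ(132) = 0, μ(133) = 1, μ(134) = 1, μ(135) = 0, μ(136) = 0, μ(137) = -1, μ(138) = -1, μ(139) = -1, μ(140) = 0, μ(141) = 1, μ(142) = 1, μ(143) = 1, μ(144) = 0, μ(145) = 1, μ(146) = 1, μ(147) = 0, μ(148) = 0, μ(149) = -1, μ(150) = 0. Summing all 150 values: 0. (Mertens function M(x) = Σ_{n ≤ x} μ(n); on average M(x) should be small (PNT ⟺ M(x) = o(x)).)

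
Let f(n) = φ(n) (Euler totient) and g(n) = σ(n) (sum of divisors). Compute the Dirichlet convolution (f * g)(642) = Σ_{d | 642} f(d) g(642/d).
(φ * σ)(642) = 5136

Divisors of 642: [1, 2, 3, 6, 107, 214, 321, 642]. For each d | 642:
  d = 1: φ(1) · σ(642/1) = 1 · 1296 = 1296
  d = 2: φ(2) · σ(642/2) = 1 · 432 = 432
  d = 3: φ(3) · σ(642/3) = 2 · 324 = 648
  d = 6: φ(6) · σ(642/6) = 2 · 108 = 216
  d = 107: φ(107) · σ(642/107) = 106 · 12 = 1272
  d = 214: φ(214) · σ(642/214) = 106 · 4 = 424
  d = 321: φ(321) · σ(642/321) = 212 · 3 = 636
  d = 642: φ(642) · σ(642/642) = 212 · 1 = 212
Summing: (φ * σ)(642) = 1296 + 432 + 648 + 216 + 1272 + 424 + 636 + 212 = 5136.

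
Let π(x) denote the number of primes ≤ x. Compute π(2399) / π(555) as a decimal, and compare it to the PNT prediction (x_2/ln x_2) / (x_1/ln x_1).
π(2399)/π(555) = 357/101 ≈ 3.5347;  PNT prediction ≈ 3.5095.

π(555) = 101 and π(2399) = 357, so π(2399)/π(555) ≈ 3.5347. The PNT-predicted ratio is (2399/ln(2399)) / (555/ln(555)) ≈ 3.5095. The two agree to within a few percent, as expected.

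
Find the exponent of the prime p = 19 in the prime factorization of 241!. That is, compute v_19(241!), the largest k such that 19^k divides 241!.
v_19(241!) = 12

Legendre's formula: v_p(n!) = Σ_{k ≥ 1} ⌊n / p^k⌋. For p = 19, n = 241, the terms are:
  ⌊241/19^1⌋ = ⌊241/19⌋ = 12
(the next term ⌊241/19^2⌋ = 0, terminating the sum). Summing: v_19(241!) = 12 = 12.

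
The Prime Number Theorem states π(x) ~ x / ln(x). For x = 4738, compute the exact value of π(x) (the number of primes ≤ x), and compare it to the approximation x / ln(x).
π(4738) = 639;  x/ln(x) ≈ 559.82;  relative error ≈ 12.39%.

Directly count primes up to 4738: π(4738) = 639. The PNT approximation gives 4738/ln(4738) ≈ 4738/8.46337 ≈ 559.82. Relative error (π(x) − x/ln(x)) / π(x) ≈ 12.39%; the approximation is known to undercount slightly (Li(x) is a better estimate).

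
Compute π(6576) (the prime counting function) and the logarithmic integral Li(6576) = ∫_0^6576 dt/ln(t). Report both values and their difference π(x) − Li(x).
π(6576) = 850;  Li(6576) ≈ 866.27;  π(x) − Li(x) ≈ -16.27.

Direct count of primes ≤ 6576 gives π(6576) = 850. Numerical evaluation of the logarithmic integral gives Li(6576) ≈ 866.27. The difference π(x) − Li(x) ≈ -16.27 is typically negative for small/moderate x (Li(x) overestimates), though Littlewood's theorem shows this sign changes infinitely often.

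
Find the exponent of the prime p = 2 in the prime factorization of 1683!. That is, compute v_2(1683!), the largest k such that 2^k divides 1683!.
v_2(1683!) = 1677

Legendre's formula: v_p(n!) = Σ_{k ≥ 1} ⌊n / p^k⌋. For p = 2, n = 1683, the terms are:
  ⌊1683/2^1⌋ = ⌊1683/2⌋ = 841
  ⌊1683/2^2⌋ = ⌊1683/4⌋ = 420
  ⌊1683/2^3⌋ = ⌊1683/8⌋ = 210
  ⌊1683/2^4⌋ = ⌊1683/16⌋ = 105
  ⌊1683/2^5⌋ = ⌊1683/32⌋ = 52
  ⌊1683/2^6⌋ = ⌊1683/64⌋ = 26
  ⌊1683/2^7⌋ = ⌊1683/128⌋ = 13
  ⌊1683/2^8⌋ = ⌊1683/256⌋ = 6
  ⌊1683/2^9⌋ = ⌊1683/512⌋ = 3
  ⌊1683/2^10⌋ = ⌊1683/1024⌋ = 1
(the next term ⌊1683/2^11⌋ = 0, terminating the sum). Summing: v_2(1683!) = 841 + 420 + 210 + 105 + 52 + 26 + 13 + 6 + 3 + 1 = 1677.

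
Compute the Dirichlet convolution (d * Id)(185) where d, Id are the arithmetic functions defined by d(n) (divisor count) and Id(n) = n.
(d * Id)(185) = 273

Divisors of 185: [1, 5, 37, 185]. For each d | 185:
  d = 1: d(1) · Id(185/1) = 1 · 185 = 185
  d = 5: d(5) · Id(185/5) = 2 · 37 = 74
  d = 37: d(37) · Id(185/37) = 2 · 5 = 10
  d = 185: d(185) · Id(185/185) = 4 · 1 = 4
Summing: (d * Id)(185) = 185 + 74 + 10 + 4 = 273.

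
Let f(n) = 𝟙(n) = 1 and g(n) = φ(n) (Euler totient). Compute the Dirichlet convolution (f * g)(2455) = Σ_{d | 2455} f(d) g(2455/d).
(𝟙 * φ)(2455) = 2455

Divisors of 2455: [1, 5, 491, 2455]. For each d | 2455:
  d = 1: 𝟙(1) · φ(2455/1) = 1 · 1960 = 1960
  d = 5: 𝟙(5) · φ(2455/5) = 1 · 490 = 490
  d = 491: 𝟙(491) · φ(2455/491) = 1 · 4 = 4
  d = 2455: 𝟙(2455) · φ(2455/2455) = 1 · 1 = 1
Summing: (𝟙 * φ)(2455) = 1960 + 490 + 4 + 1 = 2455.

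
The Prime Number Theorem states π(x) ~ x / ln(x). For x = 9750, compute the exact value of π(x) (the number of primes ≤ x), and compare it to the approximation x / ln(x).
π(9750) = 1203;  x/ln(x) ≈ 1061.51;  relative error ≈ 11.76%.

Directly count primes up to 9750: π(9750) = 1203. The PNT approximation gives 9750/ln(9750) ≈ 9750/9.18502 ≈ 1061.51. Relative error (π(x) − x/ln(x)) / π(x) ≈ 11.76%; the approximation is known to undercount slightly (Li(x) is a better estimate).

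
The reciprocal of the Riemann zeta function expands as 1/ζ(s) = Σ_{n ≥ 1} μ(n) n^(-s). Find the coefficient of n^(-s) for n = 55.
μ(55) = 1

Factor n = 55 = 5 · 11. μ(n) = 0 if any exponent ≥ 2 (not squarefree); otherwise μ(n) = (−1)^{ω(n)} where ω(n) is the number of distinct prime factors. Applying: μ(55) = 1.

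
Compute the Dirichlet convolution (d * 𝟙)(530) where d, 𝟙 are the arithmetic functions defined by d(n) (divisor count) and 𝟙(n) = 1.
(d * 𝟙)(530) = 27

Divisors of 530: [1, 2, 5, 10, 53, 106, 265, 530]. For each d | 530:
  d = 1: d(1) · 𝟙(530/1) = 1 · 1 = 1
  d = 2: d(2) · 𝟙(530/2) = 2 · 1 = 2
  d = 5: d(5) · 𝟙(530/5) = 2 · 1 = 2
  d = 10: d(10) · 𝟙(530/10) = 4 · 1 = 4
  d = 53: d(53) · 𝟙(530/53) = 2 · 1 = 2
  d = 106: d(106) · 𝟙(530/106) = 4 · 1 = 4
  d = 265: d(265) · 𝟙(530/265) = 4 · 1 = 4
  d = 530: d(530) · 𝟙(530/530) = 8 · 1 = 8
Summing: (d * 𝟙)(530) = 1 + 2 + 2 + 4 + 2 + 4 + 4 + 8 = 27.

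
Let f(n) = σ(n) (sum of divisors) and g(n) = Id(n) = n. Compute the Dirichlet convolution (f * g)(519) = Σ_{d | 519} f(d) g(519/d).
(σ * Id)(519) = 2429

Divisors of 519: [1, 3, 173, 519]. For each d | 519:
  d = 1: σ(1) · Id(519/1) = 1 · 519 = 519
  d = 3: σ(3) · Id(519/3) = 4 · 173 = 692
  d = 173: σ(173) · Id(519/173) = 174 · 3 = 522
  d = 519: σ(519) · Id(519/519) = 696 · 1 = 696
Summing: (σ * Id)(519) = 519 + 692 + 522 + 696 = 2429.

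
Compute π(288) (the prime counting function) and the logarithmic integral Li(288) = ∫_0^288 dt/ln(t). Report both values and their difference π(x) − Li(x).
π(288) = 61;  Li(288) ≈ 66.22;  π(x) − Li(x) ≈ -5.22.

Direct count of primes ≤ 288 gives π(288) = 61. Numerical evaluation of the logarithmic integral gives Li(288) ≈ 66.22. The difference π(x) − Li(x) ≈ -5.22 is typically negative for small/moderate x (Li(x) overestimates), though Littlewood's theorem shows this sign changes infinitely often.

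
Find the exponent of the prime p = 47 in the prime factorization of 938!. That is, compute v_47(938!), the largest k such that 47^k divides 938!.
v_47(938!) = 19

Legendre's formula: v_p(n!) = Σ_{k ≥ 1} ⌊n / p^k⌋. For p = 47, n = 938, the terms are:
  ⌊938/47^1⌋ = ⌊938/47⌋ = 19
(the next term ⌊938/47^2⌋ = 0, terminating the sum). Summing: v_47(938!) = 19 = 19.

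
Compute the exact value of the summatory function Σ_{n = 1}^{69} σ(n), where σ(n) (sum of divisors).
Σ_{n ≤ 69} σ(n) = 3921

Compute σ(n) for each 1 ≤ n ≤ 69: σ(1) = 1, σ(2) = 3, σ(3) = 4, σ(4) = 7, σ(5) = 6, σ(6) = 12, σ(7) = 8, σ(8) = 15, σ(9) = 13, σ(10) = 18, σ(11) = 12, σ(12) = 28, σ(13) = 14, σ(14) = 24, σ(15) = 24, σ(16) = 31, σ(17) = 18, σ(18) = 39, σ(19) = 20, σ(20) = 42, σ(21) = 32, σ(22) = 36, σ(23) = 24, σ(24) = 60, σ(25) = 31, σ(26) = 42, σ(27) = 40, σ(28) = 56, σ(29) = 30, σ(30) = 72, σ(31) = 32, σ(32) = 63, σ(33) = 48, σ(34) = 54, σ(35) = 48, σ(36) = 91, σ(37) = 38, σ(38) = 60, σ(39) = 56, σ(40) = 90, σ(41) = 42, σ(42) = 96, σ(43) = 44, σ(44) = 84, σ(45) = 78, σ(46) = 72, σ(47) = 48, σ(48) = 124, σ(49) = 57, σ(50) = 93, σ(51) = 72, σ(52) = 98, σ(53) = 54, σ(54) = 120, σ(55) = 72, σ(56) = 120, σ(57) = 80, σ(58) = 90, σ(59) = 60, σ(60) = 168, σ(61) = 62, σ(62) = 96, σ(63) = 104, σ(64) = 127, σ(65) = 84, σ(66) = 144, σ(67) = 68, σ(68) = 126, σ(69) = 96. Summing all 69 values: 3921. (Average order: Σ_{n ≤ x} σ(n) ~ (π²/12) x². For x = 69, (π²/12)·69² ≈ 3915.77.)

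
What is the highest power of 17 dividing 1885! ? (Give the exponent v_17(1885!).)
v_17(1885!) = 116

Legendre's formula: v_p(n!) = Σ_{k ≥ 1} ⌊n / p^k⌋. For p = 17, n = 1885, the terms are:
  ⌊1885/17^1⌋ = ⌊1885/17⌋ = 110
  ⌊1885/17^2⌋ = ⌊1885/289⌋ = 6
(the next term ⌊1885/17^3⌋ = 0, terminating the sum). Summing: v_17(1885!) = 110 + 6 = 116.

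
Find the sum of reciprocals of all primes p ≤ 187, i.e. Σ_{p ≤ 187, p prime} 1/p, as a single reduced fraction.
Σ 1/p = 10408867916382550633331528920459565913027063402071390584941986323453055203/5397346292805549782720214077673687806275517530364350655459511599582614290

π(187) = 42, so the primes ≤ 187 are [2, 3, 5, 7, 11, 13, 17, 19, 23, 29, 31, 37, 41, 43, 47, 53, 59, 61, 67, 71, 73, 79, 83, 89, 97, 101, 103, 107, 109, 113, 127, 131, 137, 139, 149, 151, 157, 163, 167, 173, 179, 181]. Summing 1/p over these primes: 10408867916382550633331528920459565913027063402071390584941986323453055203/5397346292805549782720214077673687806275517530364350655459511599582614290 ≈ 1.9285. Mertens estimate ln ln(187) + 0.2615 ≈ 1.9161.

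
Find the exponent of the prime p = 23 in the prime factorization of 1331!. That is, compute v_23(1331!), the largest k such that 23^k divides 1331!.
v_23(1331!) = 59

Legendre's formula: v_p(n!) = Σ_{k ≥ 1} ⌊n / p^k⌋. For p = 23, n = 1331, the terms are:
  ⌊1331/23^1⌋ = ⌊1331/23⌋ = 57
  ⌊1331/23^2⌋ = ⌊1331/529⌋ = 2
(the next term ⌊1331/23^3⌋ = 0, terminating the sum). Summing: v_23(1331!) = 57 + 2 = 59.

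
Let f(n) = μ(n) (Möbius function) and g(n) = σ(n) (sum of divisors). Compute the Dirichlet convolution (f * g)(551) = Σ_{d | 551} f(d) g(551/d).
(μ * σ)(551) = 551

Divisors of 551: [1, 19, 29, 551]. For each d | 551:
  d = 1: μ(1) · σ(551/1) = 1 · 600 = 600
  d = 19: μ(19) · σ(551/19) = -1 · 30 = -30
  d = 29: μ(29) · σ(551/29) = -1 · 20 = -20
  d = 551: μ(551) · σ(551/551) = 1 · 1 = 1
Summing: (μ * σ)(551) = 600 + -30 + -20 + 1 = 551.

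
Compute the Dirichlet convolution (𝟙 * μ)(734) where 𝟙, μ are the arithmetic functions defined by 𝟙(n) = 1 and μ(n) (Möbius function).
(𝟙 * μ)(734) = 0

Divisors of 734: [1, 2, 367, 734]. For each d | 734:
  d = 1: 𝟙(1) · μ(734/1) = 1 · 1 = 1
  d = 2: 𝟙(2) · μ(734/2) = 1 · -1 = -1
  d = 367: 𝟙(367) · μ(734/367) = 1 · -1 = -1
  d = 734: 𝟙(734) · μ(734/734) = 1 · 1 = 1
Summing: (𝟙 * μ)(734) = 1 + -1 + -1 + 1 = 0.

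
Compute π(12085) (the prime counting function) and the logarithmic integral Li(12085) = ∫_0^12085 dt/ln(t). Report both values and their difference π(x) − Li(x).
π(12085) = 1446;  Li(12085) ≈ 1470.15;  π(x) − Li(x) ≈ -24.15.

Direct count of primes ≤ 12085 gives π(12085) = 1446. Numerical evaluation of the logarithmic integral gives Li(12085) ≈ 1470.15. The difference π(x) − Li(x) ≈ -24.15 is typically negative for small/moderate x (Li(x) overestimates), though Littlewood's theorem shows this sign changes infinitely often.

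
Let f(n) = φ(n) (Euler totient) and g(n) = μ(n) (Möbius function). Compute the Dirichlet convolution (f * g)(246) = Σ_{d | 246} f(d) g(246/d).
(φ * μ)(246) = 0

Divisors of 246: [1, 2, 3, 6, 41, 82, 123, 246]. For each d | 246:
  d = 1: φ(1) · μ(246/1) = 1 · -1 = -1
  d = 2: φ(2) · μ(246/2) = 1 · 1 = 1
  d = 3: φ(3) · μ(246/3) = 2 · 1 = 2
  d = 6: φ(6) · μ(246/6) = 2 · -1 = -2
  d = 41: φ(41) · μ(246/41) = 40 · 1 = 40
  d = 82: φ(82) · μ(246/82) = 40 · -1 = -40
  d = 123: φ(123) · μ(246/123) = 80 · -1 = -80
  d = 246: φ(246) · μ(246/246) = 80 · 1 = 80
Summing: (φ * μ)(246) = -1 + 1 + 2 + -2 + 40 + -40 + -80 + 80 = 0.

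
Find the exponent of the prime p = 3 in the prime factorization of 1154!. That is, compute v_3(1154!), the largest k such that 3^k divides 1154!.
v_3(1154!) = 573

Legendre's formula: v_p(n!) = Σ_{k ≥ 1} ⌊n / p^k⌋. For p = 3, n = 1154, the terms are:
  ⌊1154/3^1⌋ = ⌊1154/3⌋ = 384
  ⌊1154/3^2⌋ = ⌊1154/9⌋ = 128
  ⌊1154/3^3⌋ = ⌊1154/27⌋ = 42
  ⌊1154/3^4⌋ = ⌊1154/81⌋ = 14
  ⌊1154/3^5⌋ = ⌊1154/243⌋ = 4
  ⌊1154/3^6⌋ = ⌊1154/729⌋ = 1
(the next term ⌊1154/3^7⌋ = 0, terminating the sum). Summing: v_3(1154!) = 384 + 128 + 42 + 14 + 4 + 1 = 573.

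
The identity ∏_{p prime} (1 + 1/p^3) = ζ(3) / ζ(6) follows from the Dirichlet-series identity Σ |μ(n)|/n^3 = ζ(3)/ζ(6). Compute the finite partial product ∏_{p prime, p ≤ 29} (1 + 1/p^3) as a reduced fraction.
∏ = 78620132935596220416/66547712017729010255

The primes p ≤ 29 are [2, 3, 5, 7, 11, 13, 17, 19, 23, 29]. For each, (1 + 1/p^3) = (p^3 + 1)/p^3. Multiplying these fractions over p ∈ [2, 3, 5, 7, 11, 13, 17, 19, 23, 29] gives 78620132935596220416/66547712017729010255. (In the limit P → ∞ this tends to ζ(3)/ζ(6).)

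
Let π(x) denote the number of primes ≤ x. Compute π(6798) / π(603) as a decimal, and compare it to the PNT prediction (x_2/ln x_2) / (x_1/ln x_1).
π(6798)/π(603) = 875/110 ≈ 7.9545;  PNT prediction ≈ 8.1788.

π(603) = 110 and π(6798) = 875, so π(6798)/π(603) ≈ 7.9545. The PNT-predicted ratio is (6798/ln(6798)) / (603/ln(603)) ≈ 8.1788. The two agree to within a few percent, as expected.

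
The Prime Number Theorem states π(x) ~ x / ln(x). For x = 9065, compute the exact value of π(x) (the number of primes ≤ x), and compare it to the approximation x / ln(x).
π(9065) = 1126;  x/ln(x) ≈ 994.82;  relative error ≈ 11.65%.

Directly count primes up to 9065: π(9065) = 1126. The PNT approximation gives 9065/ln(9065) ≈ 9065/9.11218 ≈ 994.82. Relative error (π(x) − x/ln(x)) / π(x) ≈ 11.65%; the approximation is known to undercount slightly (Li(x) is a better estimate).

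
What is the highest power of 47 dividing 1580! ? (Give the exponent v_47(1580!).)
v_47(1580!) = 33

Legendre's formula: v_p(n!) = Σ_{k ≥ 1} ⌊n / p^k⌋. For p = 47, n = 1580, the terms are:
  ⌊1580/47^1⌋ = ⌊1580/47⌋ = 33
(the next term ⌊1580/47^2⌋ = 0, terminating the sum). Summing: v_47(1580!) = 33 = 33.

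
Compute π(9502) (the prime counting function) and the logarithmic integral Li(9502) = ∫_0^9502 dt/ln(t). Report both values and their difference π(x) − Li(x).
π(9502) = 1177;  Li(9502) ≈ 1191.92;  π(x) − Li(x) ≈ -14.92.

Direct count of primes ≤ 9502 gives π(9502) = 1177. Numerical evaluation of the logarithmic integral gives Li(9502) ≈ 1191.92. The difference π(x) − Li(x) ≈ -14.92 is typically negative for small/moderate x (Li(x) overestimates), though Littlewood's theorem shows this sign changes infinitely often.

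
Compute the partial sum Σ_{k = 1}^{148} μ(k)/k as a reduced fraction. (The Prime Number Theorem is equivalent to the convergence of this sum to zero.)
Σ μ(k)/k = 66670440746206079837278951558338834430808994180477323/3338215550199730022503077710549980019122111551066811030

Values of μ(k) for 1 ≤ k ≤ 148: μ(1) = 1, μ(2) = -1, μ(3) = -1, μ(5) = -1, μ(6) = 1, μ(7) = -1, μ(10) = 1, μ(11) = -1, μ(13) = -1, μ(14) = 1, μ(15) = 1, μ(17) = -1, μ(19) = -1, μ(21) = 1, μ(22) = 1, μ(23) = -1, μ(26) = 1, μ(29) = -1, μ(30) = -1, μ(31) = -1, μ(33) = 1, μ(34) = 1, μ(35) = 1, μ(37) = -1, μ(38) = 1, μ(39) = 1, μ(41) = -1, μ(42) = -1, μ(43) = -1, μ(46) = 1, μ(47) = -1, μ(51) = 1, μ(53) = -1, μ(55) = 1, μ(57) = 1, μ(58) = 1, μ(59) = -1, μ(61) = -1, μ(62) = 1, μ(65) = 1, μ(66) = -1, μ(67) = -1, μ(69) = 1, μ(70) = -1, μ(71) = -1, μ(73) = -1, μ(74) = 1, μ(77) = 1, μ(78) = -1, μ(79) = -1, μ(82) = 1, μ(83) = -1, μ(85) = 1, μ(86) = 1, μ(87) = 1, μ(89) = -1, μ(91) = 1, μ(93) = 1, μ(94) = 1, μ(95) = 1, μ(97) = -1, μ(101) = -1, μ(102) = -1, μ(103) = -1, μ(105) = -1, μ(106) = 1, μ(107) = -1, μ(109) = -1, μ(110) = -1, μ(111) = 1, μ(113) = -1, μ(114) = -1, μ(115) = 1, μ(118) = 1, μ(119) = 1, μ(122) = 1, μ(123) = 1, μ(127) = -1, μ(129) = 1, μ(130) = -1, μ(131) = -1, μ(133) = 1, μ(134) = 1, μ(137) = -1, μ(138) = -1, μ(139) = -1, μ(141) = 1, μ(142) = 1, μ(143) = 1, μ(145) = 1, μ(146) = 1, with μ = 0 on non-squarefree integers. Summing μ(k)/k for k where μ(k) ≠ 0 gives 66670440746206079837278951558338834430808994180477323/3338215550199730022503077710549980019122111551066811030 ≈ 0.0200. (PNT ⟺ this sum → 0 as n → ∞.)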